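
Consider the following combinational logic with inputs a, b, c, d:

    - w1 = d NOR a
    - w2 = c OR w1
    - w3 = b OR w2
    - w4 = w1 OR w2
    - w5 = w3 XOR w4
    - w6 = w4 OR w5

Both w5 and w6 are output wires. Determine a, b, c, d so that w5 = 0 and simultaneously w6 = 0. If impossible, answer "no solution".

Check with a=0, b=0, c=0, d=1:
w1 = d NOR a = 1 NOR 0 = 0
w2 = c OR w1 = 0 OR 0 = 0
w3 = b OR w2 = 0 OR 0 = 0
w4 = w1 OR w2 = 0 OR 0 = 0
w5 = w3 XOR w4 = 0 XOR 0 = 0
w6 = w4 OR w5 = 0 OR 0 = 0
So w5 = 0 and w6 = 0.

a=0, b=0, c=0, d=1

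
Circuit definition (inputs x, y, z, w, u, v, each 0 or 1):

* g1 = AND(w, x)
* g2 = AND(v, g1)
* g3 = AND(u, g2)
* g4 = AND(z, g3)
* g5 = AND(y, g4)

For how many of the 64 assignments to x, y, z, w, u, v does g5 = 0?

63

g5 = AND(y, g4) must be 0, so at least one of y, g4 is 0.
Enumerating the 64 input combinations, 63 give g5 = 0 and 1 give g5 = 1.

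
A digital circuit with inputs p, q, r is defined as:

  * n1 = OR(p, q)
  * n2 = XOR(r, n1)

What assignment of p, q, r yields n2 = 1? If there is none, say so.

p=1, q=1, r=0

n2 = XOR(r, n1) must be 1, so r and n1 differ.
Check with p=1, q=1, r=0:
n1 = OR(p, q) = OR(1, 1) = 1
n2 = XOR(r, n1) = XOR(0, 1) = 1
So n2 = 1 as required.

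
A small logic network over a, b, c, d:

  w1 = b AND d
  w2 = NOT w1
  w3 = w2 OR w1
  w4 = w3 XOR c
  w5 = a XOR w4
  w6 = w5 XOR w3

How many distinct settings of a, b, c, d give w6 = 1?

8

w6 = w5 XOR w3 must be 1, so w5 and w3 differ.
Enumerating the 16 input combinations, 8 give w6 = 1 and 8 give w6 = 0.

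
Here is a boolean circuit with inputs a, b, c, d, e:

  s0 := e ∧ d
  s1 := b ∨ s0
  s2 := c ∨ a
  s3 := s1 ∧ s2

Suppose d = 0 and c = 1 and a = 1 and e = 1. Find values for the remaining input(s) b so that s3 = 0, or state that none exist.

s3 = s1 ∧ s2 must be 0, so at least one of s1, s2 is 0.
Check with d = 0 and c = 1 and a = 1 and e = 1 and b=0:
s0 = e ∧ d = 1 ∧ 0 = 0
s1 = b ∨ s0 = 0 ∨ 0 = 0
s2 = c ∨ a = 1 ∨ 1 = 1
s3 = s1 ∧ s2 = 0 ∧ 1 = 0
So s3 = 0.

b=0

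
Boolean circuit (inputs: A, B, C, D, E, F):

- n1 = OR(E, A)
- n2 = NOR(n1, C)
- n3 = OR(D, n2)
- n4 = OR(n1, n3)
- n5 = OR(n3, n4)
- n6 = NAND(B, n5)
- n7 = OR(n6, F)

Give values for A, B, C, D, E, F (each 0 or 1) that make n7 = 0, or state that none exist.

A=0, B=1, C=0, D=0, E=1, F=0

n7 = OR(n6, F) must be 0, so both n6 = 0 and F = 0.
Check with A=0, B=1, C=0, D=0, E=1, F=0:
n1 = OR(E, A) = OR(1, 0) = 1
n2 = NOR(n1, C) = NOR(1, 0) = 0
n3 = OR(D, n2) = OR(0, 0) = 0
n4 = OR(n1, n3) = OR(1, 0) = 1
n5 = OR(n3, n4) = OR(0, 1) = 1
n6 = NAND(B, n5) = NAND(1, 1) = 0
n7 = OR(n6, F) = OR(0, 0) = 0
So n7 = 0 as required.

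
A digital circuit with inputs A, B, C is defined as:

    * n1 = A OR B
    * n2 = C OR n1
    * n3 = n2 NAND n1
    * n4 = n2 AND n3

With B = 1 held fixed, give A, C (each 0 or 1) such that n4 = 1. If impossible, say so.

no solution exists

With B = 1 fixed, none of the 4 settings of A, C give n4 = 1.
For example, with A=0, C=1:
n1 = A OR B = 0 OR 1 = 1
n2 = C OR n1 = 1 OR 1 = 1
n3 = n2 NAND n1 = 1 NAND 1 = 0
n4 = n2 AND n3 = 1 AND 0 = 0
giving n4 = 0 ≠ 1.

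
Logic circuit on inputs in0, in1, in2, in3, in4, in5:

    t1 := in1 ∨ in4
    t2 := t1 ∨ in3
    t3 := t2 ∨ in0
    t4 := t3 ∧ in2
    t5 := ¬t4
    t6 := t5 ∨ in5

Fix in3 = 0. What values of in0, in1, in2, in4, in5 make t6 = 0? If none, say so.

in0=1 in1=0 in2=1 in4=1 in5=0

Check with in3 = 0 and in0=1, in1=0, in2=1, in4=1, in5=0:
t1 = in1 ∨ in4 = 0 ∨ 1 = 1
t2 = t1 ∨ in3 = 1 ∨ 0 = 1
t3 = t2 ∨ in0 = 1 ∨ 1 = 1
t4 = t3 ∧ in2 = 1 ∧ 1 = 1
t5 = ¬t4 = ¬1 = 0
t6 = t5 ∨ in5 = 0 ∨ 0 = 0
So t6 = 0.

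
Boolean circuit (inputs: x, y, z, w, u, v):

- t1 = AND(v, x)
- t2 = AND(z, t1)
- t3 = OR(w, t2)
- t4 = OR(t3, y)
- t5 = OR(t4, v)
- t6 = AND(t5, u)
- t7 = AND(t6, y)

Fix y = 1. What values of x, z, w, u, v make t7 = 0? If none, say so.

x=1, z=1, w=1, u=0, v=1

Check with y = 1 and x=1, z=1, w=1, u=0, v=1:
t1 = AND(v, x) = AND(1, 1) = 1
t2 = AND(z, t1) = AND(1, 1) = 1
t3 = OR(w, t2) = OR(1, 1) = 1
t4 = OR(t3, y) = OR(1, 1) = 1
t5 = OR(t4, v) = OR(1, 1) = 1
t6 = AND(t5, u) = AND(1, 0) = 0
t7 = AND(t6, y) = AND(0, 1) = 0
So t7 = 0.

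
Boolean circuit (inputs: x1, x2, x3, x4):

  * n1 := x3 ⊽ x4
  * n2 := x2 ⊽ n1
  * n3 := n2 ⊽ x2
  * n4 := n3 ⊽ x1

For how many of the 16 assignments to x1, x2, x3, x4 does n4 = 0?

n4 = n3 ⊽ x1 must be 0, so at least one of n3, x1 is 1.
Enumerating the 16 input combinations, 9 give n4 = 0 and 7 give n4 = 1.

9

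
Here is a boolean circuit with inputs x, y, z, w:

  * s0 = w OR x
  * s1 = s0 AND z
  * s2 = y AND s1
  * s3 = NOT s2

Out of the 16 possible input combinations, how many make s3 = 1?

13

s3 = NOT s2 must be 1, so s2 = 0.
Enumerating the 16 input combinations, 13 give s3 = 1 and 3 give s3 = 0.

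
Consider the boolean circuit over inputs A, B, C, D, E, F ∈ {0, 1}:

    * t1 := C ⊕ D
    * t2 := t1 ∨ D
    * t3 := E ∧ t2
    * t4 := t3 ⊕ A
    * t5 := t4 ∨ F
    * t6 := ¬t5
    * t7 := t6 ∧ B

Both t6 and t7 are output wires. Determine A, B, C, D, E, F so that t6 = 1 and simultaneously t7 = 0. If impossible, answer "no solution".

Check with A=0 B=0 C=0 D=0 E=0 F=0:
t1 = C ⊕ D = 0 ⊕ 0 = 0
t2 = t1 ∨ D = 0 ∨ 0 = 0
t3 = E ∧ t2 = 0 ∧ 0 = 0
t4 = t3 ⊕ A = 0 ⊕ 0 = 0
t5 = t4 ∨ F = 0 ∨ 0 = 0
t6 = ¬t5 = ¬0 = 1
t7 = t6 ∧ B = 1 ∧ 0 = 0
So t6 = 1 and t7 = 0.

A=0 B=0 C=0 D=0 E=0 F=0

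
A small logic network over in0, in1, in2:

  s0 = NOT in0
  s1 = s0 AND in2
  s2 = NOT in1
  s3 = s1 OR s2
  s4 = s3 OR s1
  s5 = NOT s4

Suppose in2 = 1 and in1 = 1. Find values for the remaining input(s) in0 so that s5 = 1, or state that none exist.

in0=1

s5 = NOT s4 must be 1, so s4 = 0.
s4 = s3 OR s1 must be 0, so both s3 = 0 and s1 = 0.
Check with in2 = 1 and in1 = 1 and in0=1:
s0 = NOT in0 = NOT 1 = 0
s1 = s0 AND in2 = 0 AND 1 = 0
s2 = NOT in1 = NOT 1 = 0
s3 = s1 OR s2 = 0 OR 0 = 0
s4 = s3 OR s1 = 0 OR 0 = 0
s5 = NOT s4 = NOT 0 = 1
So s5 = 1.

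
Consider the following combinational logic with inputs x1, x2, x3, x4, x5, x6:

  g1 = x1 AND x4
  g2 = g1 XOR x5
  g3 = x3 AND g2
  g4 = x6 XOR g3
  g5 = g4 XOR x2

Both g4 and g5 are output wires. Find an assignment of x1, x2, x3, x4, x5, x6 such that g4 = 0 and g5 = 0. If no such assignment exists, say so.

Check with x1=0 x2=0 x3=1 x4=1 x5=0 x6=0:
g1 = x1 AND x4 = 0 AND 1 = 0
g2 = g1 XOR x5 = 0 XOR 0 = 0
g3 = x3 AND g2 = 1 AND 0 = 0
g4 = x6 XOR g3 = 0 XOR 0 = 0
g5 = g4 XOR x2 = 0 XOR 0 = 0
So g4 = 0 and g5 = 0.

x1=0 x2=0 x3=1 x4=1 x5=0 x6=0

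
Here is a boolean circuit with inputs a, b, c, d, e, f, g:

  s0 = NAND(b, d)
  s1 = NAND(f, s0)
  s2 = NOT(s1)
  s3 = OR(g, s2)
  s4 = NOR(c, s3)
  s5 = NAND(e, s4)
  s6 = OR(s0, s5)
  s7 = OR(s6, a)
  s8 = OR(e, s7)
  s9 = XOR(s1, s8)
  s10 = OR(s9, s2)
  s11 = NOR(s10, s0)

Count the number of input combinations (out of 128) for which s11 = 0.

96

s11 = NOR(s10, s0) must be 0, so at least one of s10, s0 is 1.
Enumerating the 128 input combinations, 96 give s11 = 0 and 32 give s11 = 1.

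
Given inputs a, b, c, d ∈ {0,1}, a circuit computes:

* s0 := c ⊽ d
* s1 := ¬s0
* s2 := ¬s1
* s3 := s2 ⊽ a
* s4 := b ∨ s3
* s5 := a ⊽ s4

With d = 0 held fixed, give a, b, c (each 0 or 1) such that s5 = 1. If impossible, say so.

s5 = a ⊽ s4 must be 1, so both a = 0 and s4 = 0.
s4 = b ∨ s3 must be 0, so both b = 0 and s3 = 0.
Check with d = 0 and a=0, b=0, c=0:
s0 = c ⊽ d = 0 ⊽ 0 = 1
s1 = ¬s0 = ¬1 = 0
s2 = ¬s1 = ¬0 = 1
s3 = s2 ⊽ a = 1 ⊽ 0 = 0
s4 = b ∨ s3 = 0 ∨ 0 = 0
s5 = a ⊽ s4 = 0 ⊽ 0 = 1
So s5 = 1.

a=0, b=0, c=0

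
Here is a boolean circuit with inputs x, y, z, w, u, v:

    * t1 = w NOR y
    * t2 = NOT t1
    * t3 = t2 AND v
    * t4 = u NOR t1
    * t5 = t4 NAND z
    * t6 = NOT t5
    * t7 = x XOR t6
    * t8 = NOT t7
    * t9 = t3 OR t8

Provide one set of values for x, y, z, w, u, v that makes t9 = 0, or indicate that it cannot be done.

x=0 y=0 z=1 w=1 u=0 v=0

t9 = t3 OR t8 must be 0, so both t3 = 0 and t8 = 0.
t3 = t2 AND v must be 0, so at least one of t2, v is 0.
Check with x=0 y=0 z=1 w=1 u=0 v=0:
t1 = w NOR y = 1 NOR 0 = 0
t2 = NOT t1 = NOT 0 = 1
t3 = t2 AND v = 1 AND 0 = 0
t4 = u NOR t1 = 0 NOR 0 = 1
t5 = t4 NAND z = 1 NAND 1 = 0
t6 = NOT t5 = NOT 0 = 1
t7 = x XOR t6 = 0 XOR 1 = 1
t8 = NOT t7 = NOT 1 = 0
t9 = t3 OR t8 = 0 OR 0 = 0
So t9 = 0 as required.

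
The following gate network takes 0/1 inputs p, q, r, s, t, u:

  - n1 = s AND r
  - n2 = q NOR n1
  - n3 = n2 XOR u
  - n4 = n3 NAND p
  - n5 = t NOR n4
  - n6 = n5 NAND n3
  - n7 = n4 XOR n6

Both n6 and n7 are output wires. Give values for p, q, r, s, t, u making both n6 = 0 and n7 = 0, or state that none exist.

Check with p=1 q=1 r=1 s=0 t=0 u=1:
n1 = s AND r = 0 AND 1 = 0
n2 = q NOR n1 = 1 NOR 0 = 0
n3 = n2 XOR u = 0 XOR 1 = 1
n4 = n3 NAND p = 1 NAND 1 = 0
n5 = t NOR n4 = 0 NOR 0 = 1
n6 = n5 NAND n3 = 1 NAND 1 = 0
n7 = n4 XOR n6 = 0 XOR 0 = 0
So n6 = 0 and n7 = 0.

p=1 q=1 r=1 s=0 t=0 u=1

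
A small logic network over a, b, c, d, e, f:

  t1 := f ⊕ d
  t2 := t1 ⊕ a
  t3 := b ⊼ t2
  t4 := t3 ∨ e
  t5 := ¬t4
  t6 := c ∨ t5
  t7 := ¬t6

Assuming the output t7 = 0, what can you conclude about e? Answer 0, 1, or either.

either

Both values of e occur among assignments with t7 = 0:
  e=0: a=0, b=0, c=1, d=0, e=0, f=0
  e=1: a=0, b=0, c=1, d=0, e=1, f=0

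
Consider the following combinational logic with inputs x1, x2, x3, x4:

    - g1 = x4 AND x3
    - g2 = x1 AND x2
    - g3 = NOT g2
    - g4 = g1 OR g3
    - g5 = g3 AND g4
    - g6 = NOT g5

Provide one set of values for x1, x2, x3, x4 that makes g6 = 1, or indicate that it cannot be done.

x1=1, x2=1, x3=0, x4=0

g6 = NOT g5 must be 1, so g5 = 0.
Check with x1=1, x2=1, x3=0, x4=0:
g1 = x4 AND x3 = 0 AND 0 = 0
g2 = x1 AND x2 = 1 AND 1 = 1
g3 = NOT g2 = NOT 1 = 0
g4 = g1 OR g3 = 0 OR 0 = 0
g5 = g3 AND g4 = 0 AND 0 = 0
g6 = NOT g5 = NOT 0 = 1
So g6 = 1 as required.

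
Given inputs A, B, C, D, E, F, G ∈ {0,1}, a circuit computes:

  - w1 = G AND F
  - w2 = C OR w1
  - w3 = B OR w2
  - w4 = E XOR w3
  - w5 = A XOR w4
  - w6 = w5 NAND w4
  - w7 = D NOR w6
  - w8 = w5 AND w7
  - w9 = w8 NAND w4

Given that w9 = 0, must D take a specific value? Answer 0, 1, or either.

w9 = w8 NAND w4 must be 0, so both w8 = 1 and w4 = 1.
w8 = w5 AND w7 must be 1, so both w5 = 1 and w7 = 1.
Every assignment with w9 = 0 has D = 0; there are 16 such assignment(s).

0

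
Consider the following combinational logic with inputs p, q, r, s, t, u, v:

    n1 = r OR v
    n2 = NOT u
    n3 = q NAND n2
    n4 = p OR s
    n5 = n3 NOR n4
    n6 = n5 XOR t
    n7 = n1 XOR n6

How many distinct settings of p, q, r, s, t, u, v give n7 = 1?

n7 = n1 XOR n6 must be 1, so n1 and n6 differ.
Enumerating the 128 input combinations, 64 give n7 = 1 and 64 give n7 = 0.

64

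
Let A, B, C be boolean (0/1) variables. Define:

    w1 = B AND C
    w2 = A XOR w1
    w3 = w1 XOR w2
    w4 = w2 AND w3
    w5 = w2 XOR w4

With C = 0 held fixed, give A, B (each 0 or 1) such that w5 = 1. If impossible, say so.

no solution exists

With C = 0 fixed, none of the 4 settings of A, B give w5 = 1.
For example, with A=1, B=1:
w1 = B AND C = 1 AND 0 = 0
w2 = A XOR w1 = 1 XOR 0 = 1
w3 = w1 XOR w2 = 0 XOR 1 = 1
w4 = w2 AND w3 = 1 AND 1 = 1
w5 = w2 XOR w4 = 1 XOR 1 = 0
giving w5 = 0 ≠ 1.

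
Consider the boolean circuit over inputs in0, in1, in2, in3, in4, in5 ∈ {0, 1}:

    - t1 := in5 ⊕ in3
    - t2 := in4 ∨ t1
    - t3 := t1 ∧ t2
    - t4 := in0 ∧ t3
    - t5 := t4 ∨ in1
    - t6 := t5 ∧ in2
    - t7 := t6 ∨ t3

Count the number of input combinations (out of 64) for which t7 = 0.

24

t7 = t6 ∨ t3 must be 0, so both t6 = 0 and t3 = 0.
Enumerating the 64 input combinations, 24 give t7 = 0 and 40 give t7 = 1.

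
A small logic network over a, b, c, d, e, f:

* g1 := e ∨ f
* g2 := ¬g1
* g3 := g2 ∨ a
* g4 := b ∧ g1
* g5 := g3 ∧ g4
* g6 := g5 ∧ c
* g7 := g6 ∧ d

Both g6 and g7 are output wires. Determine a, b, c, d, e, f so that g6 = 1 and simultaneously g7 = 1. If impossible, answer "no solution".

Check with a=1 b=1 c=1 d=1 e=1 f=0:
g1 = e ∨ f = 1 ∨ 0 = 1
g2 = ¬g1 = ¬1 = 0
g3 = g2 ∨ a = 0 ∨ 1 = 1
g4 = b ∧ g1 = 1 ∧ 1 = 1
g5 = g3 ∧ g4 = 1 ∧ 1 = 1
g6 = g5 ∧ c = 1 ∧ 1 = 1
g7 = g6 ∧ d = 1 ∧ 1 = 1
So g6 = 1 and g7 = 1.

a=1 b=1 c=1 d=1 e=1 f=0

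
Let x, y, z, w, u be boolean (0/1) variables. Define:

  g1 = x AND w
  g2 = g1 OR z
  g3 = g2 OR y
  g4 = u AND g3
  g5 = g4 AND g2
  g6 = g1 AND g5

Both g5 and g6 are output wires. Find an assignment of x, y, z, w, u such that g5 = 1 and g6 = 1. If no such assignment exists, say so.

Check with x=1 y=0 z=0 w=1 u=1:
g1 = x AND w = 1 AND 1 = 1
g2 = g1 OR z = 1 OR 0 = 1
g3 = g2 OR y = 1 OR 0 = 1
g4 = u AND g3 = 1 AND 1 = 1
g5 = g4 AND g2 = 1 AND 1 = 1
g6 = g1 AND g5 = 1 AND 1 = 1
So g5 = 1 and g6 = 1.

x=1 y=0 z=0 w=1 u=1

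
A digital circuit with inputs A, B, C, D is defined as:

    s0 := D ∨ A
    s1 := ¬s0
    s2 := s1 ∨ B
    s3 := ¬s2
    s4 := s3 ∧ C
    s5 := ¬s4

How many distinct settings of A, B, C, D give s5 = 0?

s5 = ¬s4 must be 0, so s4 = 1.
s4 = s3 ∧ C must be 1, so both s3 = 1 and C = 1.
Satisfying assignments:
  A=0, B=0, C=1, D=1
  A=1, B=0, C=1, D=0
  A=1, B=0, C=1, D=1

3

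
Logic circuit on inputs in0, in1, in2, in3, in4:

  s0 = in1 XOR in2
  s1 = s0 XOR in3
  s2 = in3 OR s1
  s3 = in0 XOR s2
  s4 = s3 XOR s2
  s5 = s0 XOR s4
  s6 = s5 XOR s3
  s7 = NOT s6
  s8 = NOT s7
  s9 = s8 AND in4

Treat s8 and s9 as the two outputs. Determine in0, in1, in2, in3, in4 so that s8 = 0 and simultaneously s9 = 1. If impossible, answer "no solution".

Across all 32 input combinations, none give both s8 = 0 and s9 = 1.

no solution exists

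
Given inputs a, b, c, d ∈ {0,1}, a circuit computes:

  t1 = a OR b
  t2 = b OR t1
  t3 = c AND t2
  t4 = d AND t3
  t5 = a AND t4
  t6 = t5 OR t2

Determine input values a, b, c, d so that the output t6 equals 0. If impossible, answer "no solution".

Check with a=0, b=0, c=0, d=0:
t1 = a OR b = 0 OR 0 = 0
t2 = b OR t1 = 0 OR 0 = 0
t3 = c AND t2 = 0 AND 0 = 0
t4 = d AND t3 = 0 AND 0 = 0
t5 = a AND t4 = 0 AND 0 = 0
t6 = t5 OR t2 = 0 OR 0 = 0
So t6 = 0 as required.

a=0, b=0, c=0, d=0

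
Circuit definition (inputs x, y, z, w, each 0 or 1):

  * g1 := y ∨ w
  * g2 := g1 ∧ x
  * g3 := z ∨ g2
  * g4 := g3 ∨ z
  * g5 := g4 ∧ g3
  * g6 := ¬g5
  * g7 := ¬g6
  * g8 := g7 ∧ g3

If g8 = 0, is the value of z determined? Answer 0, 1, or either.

g8 = g7 ∧ g3 must be 0, so at least one of g7, g3 is 0.
Every assignment with g8 = 0 has z = 0; there are 5 such assignment(s).

0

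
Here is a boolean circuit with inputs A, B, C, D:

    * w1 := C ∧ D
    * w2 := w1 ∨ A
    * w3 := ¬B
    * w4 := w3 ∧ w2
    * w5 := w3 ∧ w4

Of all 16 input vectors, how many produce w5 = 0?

11

w5 = w3 ∧ w4 must be 0, so at least one of w3, w4 is 0.
Enumerating the 16 input combinations, 11 give w5 = 0 and 5 give w5 = 1.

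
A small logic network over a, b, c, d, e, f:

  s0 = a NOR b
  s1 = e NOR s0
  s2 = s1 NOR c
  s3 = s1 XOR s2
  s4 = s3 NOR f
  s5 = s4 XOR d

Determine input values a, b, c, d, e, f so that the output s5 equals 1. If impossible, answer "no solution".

a=1, b=1, c=0, d=1, e=1, f=1

s5 = s4 XOR d must be 1, so s4 and d differ.
Check with a=1, b=1, c=0, d=1, e=1, f=1:
s0 = a NOR b = 1 NOR 1 = 0
s1 = e NOR s0 = 1 NOR 0 = 0
s2 = s1 NOR c = 0 NOR 0 = 1
s3 = s1 XOR s2 = 0 XOR 1 = 1
s4 = s3 NOR f = 1 NOR 1 = 0
s5 = s4 XOR d = 0 XOR 1 = 1
So s5 = 1 as required.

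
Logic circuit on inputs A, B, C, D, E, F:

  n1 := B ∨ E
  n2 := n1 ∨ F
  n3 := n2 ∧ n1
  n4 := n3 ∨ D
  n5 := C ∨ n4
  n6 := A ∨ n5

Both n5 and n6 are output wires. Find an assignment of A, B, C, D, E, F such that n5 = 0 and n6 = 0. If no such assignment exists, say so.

A=0 B=0 C=0 D=0 E=0 F=1

Check with A=0 B=0 C=0 D=0 E=0 F=1:
n1 = B ∨ E = 0 ∨ 0 = 0
n2 = n1 ∨ F = 0 ∨ 1 = 1
n3 = n2 ∧ n1 = 1 ∧ 0 = 0
n4 = n3 ∨ D = 0 ∨ 0 = 0
n5 = C ∨ n4 = 0 ∨ 0 = 0
n6 = A ∨ n5 = 0 ∨ 0 = 0
So n5 = 0 and n6 = 0.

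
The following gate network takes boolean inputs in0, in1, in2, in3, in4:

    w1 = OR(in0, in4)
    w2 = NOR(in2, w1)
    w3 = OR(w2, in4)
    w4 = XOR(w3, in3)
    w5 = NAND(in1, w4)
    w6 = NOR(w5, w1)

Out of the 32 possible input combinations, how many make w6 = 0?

30

w6 = NOR(w5, w1) must be 0, so at least one of w5, w1 is 1.
Enumerating the 32 input combinations, 30 give w6 = 0 and 2 give w6 = 1.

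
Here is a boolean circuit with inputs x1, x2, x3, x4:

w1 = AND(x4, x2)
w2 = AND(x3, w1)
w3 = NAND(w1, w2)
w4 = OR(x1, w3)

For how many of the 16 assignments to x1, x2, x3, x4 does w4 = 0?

w4 = OR(x1, w3) must be 0, so both x1 = 0 and w3 = 0.
w3 = NAND(w1, w2) must be 0, so both w1 = 1 and w2 = 1.
Satisfying assignments:
  x1=0, x2=1, x3=1, x4=1

1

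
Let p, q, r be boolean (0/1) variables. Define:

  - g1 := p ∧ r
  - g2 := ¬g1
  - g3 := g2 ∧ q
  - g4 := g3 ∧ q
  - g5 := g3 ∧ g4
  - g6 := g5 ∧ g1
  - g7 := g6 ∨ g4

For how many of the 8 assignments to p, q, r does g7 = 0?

5

g7 = g6 ∨ g4 must be 0, so both g6 = 0 and g4 = 0.
g6 = g5 ∧ g1 must be 0, so at least one of g5, g1 is 0.
Enumerating the 8 input combinations, 5 give g7 = 0 and 3 give g7 = 1.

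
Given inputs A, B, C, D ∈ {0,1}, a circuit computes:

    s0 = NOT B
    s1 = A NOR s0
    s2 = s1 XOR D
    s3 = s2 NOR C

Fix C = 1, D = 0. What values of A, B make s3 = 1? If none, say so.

With C = 1, D = 0 fixed, none of the 4 settings of A, B give s3 = 1.
For example, with A=1, B=0:
s0 = NOT B = NOT 0 = 1
s1 = A NOR s0 = 1 NOR 1 = 0
s2 = s1 XOR D = 0 XOR 0 = 0
s3 = s2 NOR C = 0 NOR 1 = 0
giving s3 = 0 ≠ 1.

no solution exists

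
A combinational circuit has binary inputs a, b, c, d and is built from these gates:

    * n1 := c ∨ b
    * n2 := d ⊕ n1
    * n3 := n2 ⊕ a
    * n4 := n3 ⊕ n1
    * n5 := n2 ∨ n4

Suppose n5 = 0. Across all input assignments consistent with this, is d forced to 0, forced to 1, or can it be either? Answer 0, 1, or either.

either

Both values of d occur among assignments with n5 = 0:
  d=0: a=0, b=0, c=0, d=0
  d=1: a=1, b=0, c=1, d=1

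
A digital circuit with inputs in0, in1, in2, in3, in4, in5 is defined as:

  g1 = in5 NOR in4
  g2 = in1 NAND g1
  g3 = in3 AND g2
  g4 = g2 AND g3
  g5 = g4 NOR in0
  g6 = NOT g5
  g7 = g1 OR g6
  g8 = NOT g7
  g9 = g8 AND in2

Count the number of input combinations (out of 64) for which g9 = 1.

6

g9 = g8 AND in2 must be 1, so both g8 = 1 and in2 = 1.
g8 = NOT g7 must be 1, so g7 = 0.
Enumerating the 64 input combinations, 6 give g9 = 1 and 58 give g9 = 0.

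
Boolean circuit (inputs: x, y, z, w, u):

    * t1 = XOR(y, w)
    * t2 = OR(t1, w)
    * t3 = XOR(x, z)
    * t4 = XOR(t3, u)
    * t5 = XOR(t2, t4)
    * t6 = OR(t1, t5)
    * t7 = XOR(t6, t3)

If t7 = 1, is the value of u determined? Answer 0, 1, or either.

Both values of u occur among assignments with t7 = 1:
  u=0: x=0, y=0, z=0, w=1, u=0
  u=1: x=0, y=0, z=0, w=0, u=1

either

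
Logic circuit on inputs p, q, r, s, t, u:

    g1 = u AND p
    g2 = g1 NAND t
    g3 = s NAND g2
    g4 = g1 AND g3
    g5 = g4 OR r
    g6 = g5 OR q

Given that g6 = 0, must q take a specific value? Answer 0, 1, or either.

g6 = g5 OR q must be 0, so both g5 = 0 and q = 0.
g5 = g4 OR r must be 0, so both g4 = 0 and r = 0.
g4 = g1 AND g3 must be 0, so at least one of g1, g3 is 0.
Every assignment with g6 = 0 has q = 0; there are 13 such assignment(s).

0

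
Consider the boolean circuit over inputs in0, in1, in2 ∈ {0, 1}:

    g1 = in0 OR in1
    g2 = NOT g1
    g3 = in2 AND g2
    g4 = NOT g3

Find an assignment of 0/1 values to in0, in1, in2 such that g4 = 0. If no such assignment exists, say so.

in0=0 in1=0 in2=1

Check with in0=0 in1=0 in2=1:
g1 = in0 OR in1 = 0 OR 0 = 0
g2 = NOT g1 = NOT 0 = 1
g3 = in2 AND g2 = 1 AND 1 = 1
g4 = NOT g3 = NOT 1 = 0
So g4 = 0 as required.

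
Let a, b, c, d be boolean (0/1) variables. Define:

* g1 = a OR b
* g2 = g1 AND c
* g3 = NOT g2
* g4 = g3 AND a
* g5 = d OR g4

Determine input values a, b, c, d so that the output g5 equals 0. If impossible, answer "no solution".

g5 = d OR g4 must be 0, so both d = 0 and g4 = 0.
Check with a=1 b=0 c=1 d=0:
g1 = a OR b = 1 OR 0 = 1
g2 = g1 AND c = 1 AND 1 = 1
g3 = NOT g2 = NOT 1 = 0
g4 = g3 AND a = 0 AND 1 = 0
g5 = d OR g4 = 0 OR 0 = 0
So g5 = 0 as required.

a=1 b=0 c=1 d=0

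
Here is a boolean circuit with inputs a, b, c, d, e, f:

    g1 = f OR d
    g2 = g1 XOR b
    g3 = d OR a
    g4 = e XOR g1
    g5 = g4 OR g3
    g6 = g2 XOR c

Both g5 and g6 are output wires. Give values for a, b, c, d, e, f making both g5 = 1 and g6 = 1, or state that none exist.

a=0, b=0, c=1, d=0, e=1, f=0

Check with a=0, b=0, c=1, d=0, e=1, f=0:
g1 = f OR d = 0 OR 0 = 0
g2 = g1 XOR b = 0 XOR 0 = 0
g3 = d OR a = 0 OR 0 = 0
g4 = e XOR g1 = 1 XOR 0 = 1
g5 = g4 OR g3 = 1 OR 0 = 1
g6 = g2 XOR c = 0 XOR 1 = 1
So g5 = 1 and g6 = 1.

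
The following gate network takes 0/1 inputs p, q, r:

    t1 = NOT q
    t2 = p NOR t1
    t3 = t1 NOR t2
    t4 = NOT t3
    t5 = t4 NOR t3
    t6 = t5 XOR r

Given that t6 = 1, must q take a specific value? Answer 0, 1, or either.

Both values of q occur among assignments with t6 = 1:
  q=0: p=0, q=0, r=1
  q=1: p=0, q=1, r=1

either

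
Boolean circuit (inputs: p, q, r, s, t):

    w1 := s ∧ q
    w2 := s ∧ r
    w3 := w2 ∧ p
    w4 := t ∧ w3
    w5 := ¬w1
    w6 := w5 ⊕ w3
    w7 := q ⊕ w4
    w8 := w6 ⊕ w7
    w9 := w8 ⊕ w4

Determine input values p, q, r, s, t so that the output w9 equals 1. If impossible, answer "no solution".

p=1 q=1 r=0 s=1 t=0

Check with p=1 q=1 r=0 s=1 t=0:
w1 = s ∧ q = 1 ∧ 1 = 1
w2 = s ∧ r = 1 ∧ 0 = 0
w3 = w2 ∧ p = 0 ∧ 1 = 0
w4 = t ∧ w3 = 0 ∧ 0 = 0
w5 = ¬w1 = ¬1 = 0
w6 = w5 ⊕ w3 = 0 ⊕ 0 = 0
w7 = q ⊕ w4 = 1 ⊕ 0 = 1
w8 = w6 ⊕ w7 = 0 ⊕ 1 = 1
w9 = w8 ⊕ w4 = 1 ⊕ 0 = 1
So w9 = 1 as required.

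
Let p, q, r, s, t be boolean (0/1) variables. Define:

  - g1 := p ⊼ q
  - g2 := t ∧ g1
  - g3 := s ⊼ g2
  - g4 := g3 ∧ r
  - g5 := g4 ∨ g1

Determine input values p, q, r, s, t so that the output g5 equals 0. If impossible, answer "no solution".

Check with p=1, q=1, r=0, s=1, t=1:
g1 = p ⊼ q = 1 ⊼ 1 = 0
g2 = t ∧ g1 = 1 ∧ 0 = 0
g3 = s ⊼ g2 = 1 ⊼ 0 = 1
g4 = g3 ∧ r = 1 ∧ 0 = 0
g5 = g4 ∨ g1 = 0 ∨ 0 = 0
So g5 = 0 as required.

p=1, q=1, r=0, s=1, t=1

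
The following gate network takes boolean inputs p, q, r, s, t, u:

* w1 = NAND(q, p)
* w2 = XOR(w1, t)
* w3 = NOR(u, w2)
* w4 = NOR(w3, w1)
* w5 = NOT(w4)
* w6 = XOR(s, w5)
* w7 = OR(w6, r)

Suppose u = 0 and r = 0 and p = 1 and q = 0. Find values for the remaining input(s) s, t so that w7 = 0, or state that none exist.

w7 = OR(w6, r) must be 0, so both w6 = 0 and r = 0.
Check with u = 0 and r = 0 and p = 1 and q = 0 and s=1, t=1:
w1 = NAND(q, p) = NAND(0, 1) = 1
w2 = XOR(w1, t) = XOR(1, 1) = 0
w3 = NOR(u, w2) = NOR(0, 0) = 1
w4 = NOR(w3, w1) = NOR(1, 1) = 0
w5 = NOT(w4) = NOT 0 = 1
w6 = XOR(s, w5) = XOR(1, 1) = 0
w7 = OR(w6, r) = OR(0, 0) = 0
So w7 = 0.

s=1, t=1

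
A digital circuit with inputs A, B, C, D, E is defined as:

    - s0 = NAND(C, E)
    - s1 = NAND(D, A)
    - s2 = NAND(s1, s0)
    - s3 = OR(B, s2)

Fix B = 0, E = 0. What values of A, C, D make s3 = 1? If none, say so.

s3 = OR(B, s2) must be 1, so at least one of B, s2 is 1.
Check with B = 0, E = 0 and A=1, C=1, D=1:
s0 = NAND(C, E) = NAND(1, 0) = 1
s1 = NAND(D, A) = NAND(1, 1) = 0
s2 = NAND(s1, s0) = NAND(0, 1) = 1
s3 = OR(B, s2) = OR(0, 1) = 1
So s3 = 1.

A=1 C=1 D=1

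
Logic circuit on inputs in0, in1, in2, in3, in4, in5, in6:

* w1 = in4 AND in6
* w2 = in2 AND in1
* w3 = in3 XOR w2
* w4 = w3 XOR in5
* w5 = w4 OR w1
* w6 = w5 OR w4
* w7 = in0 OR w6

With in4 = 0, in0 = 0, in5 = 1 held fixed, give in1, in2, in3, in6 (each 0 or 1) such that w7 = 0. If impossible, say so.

w7 = in0 OR w6 must be 0, so both in0 = 0 and w6 = 0.
w6 = w5 OR w4 must be 0, so both w5 = 0 and w4 = 0.
Check with in4 = 0, in0 = 0, in5 = 1 and in1=1, in2=0, in3=1, in6=1:
w1 = in4 AND in6 = 0 AND 1 = 0
w2 = in2 AND in1 = 0 AND 1 = 0
w3 = in3 XOR w2 = 1 XOR 0 = 1
w4 = w3 XOR in5 = 1 XOR 1 = 0
w5 = w4 OR w1 = 0 OR 0 = 0
w6 = w5 OR w4 = 0 OR 0 = 0
w7 = in0 OR w6 = 0 OR 0 = 0
So w7 = 0.

in1=1, in2=0, in3=1, in6=1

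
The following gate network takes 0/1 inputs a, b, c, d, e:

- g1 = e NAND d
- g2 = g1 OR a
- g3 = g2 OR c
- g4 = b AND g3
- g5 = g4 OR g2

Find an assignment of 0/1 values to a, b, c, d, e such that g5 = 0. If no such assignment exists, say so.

a=0, b=0, c=0, d=1, e=1

g5 = g4 OR g2 must be 0, so both g4 = 0 and g2 = 0.
Check with a=0, b=0, c=0, d=1, e=1:
g1 = e NAND d = 1 NAND 1 = 0
g2 = g1 OR a = 0 OR 0 = 0
g3 = g2 OR c = 0 OR 0 = 0
g4 = b AND g3 = 0 AND 0 = 0
g5 = g4 OR g2 = 0 OR 0 = 0
So g5 = 0 as required.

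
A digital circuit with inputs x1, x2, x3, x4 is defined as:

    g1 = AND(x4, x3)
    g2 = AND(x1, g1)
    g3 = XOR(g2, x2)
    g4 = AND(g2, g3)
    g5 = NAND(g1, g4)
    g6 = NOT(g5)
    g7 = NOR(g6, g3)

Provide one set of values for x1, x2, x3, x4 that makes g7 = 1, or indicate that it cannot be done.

x1=1, x2=0, x3=1, x4=0

g7 = NOR(g6, g3) must be 1, so both g6 = 0 and g3 = 0.
Check with x1=1, x2=0, x3=1, x4=0:
g1 = AND(x4, x3) = AND(0, 1) = 0
g2 = AND(x1, g1) = AND(1, 0) = 0
g3 = XOR(g2, x2) = XOR(0, 0) = 0
g4 = AND(g2, g3) = AND(0, 0) = 0
g5 = NAND(g1, g4) = NAND(0, 0) = 1
g6 = NOT(g5) = NOT 1 = 0
g7 = NOR(g6, g3) = NOR(0, 0) = 1
So g7 = 1 as required.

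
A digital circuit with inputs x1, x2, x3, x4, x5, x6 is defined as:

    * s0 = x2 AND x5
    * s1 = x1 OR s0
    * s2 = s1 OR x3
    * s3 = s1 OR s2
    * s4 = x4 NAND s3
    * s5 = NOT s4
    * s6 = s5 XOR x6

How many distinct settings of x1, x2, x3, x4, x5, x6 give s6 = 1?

s6 = s5 XOR x6 must be 1, so s5 and x6 differ.
Enumerating the 64 input combinations, 32 give s6 = 1 and 32 give s6 = 0.

32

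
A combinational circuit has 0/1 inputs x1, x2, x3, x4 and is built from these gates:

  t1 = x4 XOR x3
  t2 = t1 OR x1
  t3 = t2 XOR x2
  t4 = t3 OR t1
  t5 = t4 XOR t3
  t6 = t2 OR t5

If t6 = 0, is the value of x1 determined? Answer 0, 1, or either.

t6 = t2 OR t5 must be 0, so both t2 = 0 and t5 = 0.
t2 = t1 OR x1 must be 0, so both t1 = 0 and x1 = 0.
Every assignment with t6 = 0 has x1 = 0; there are 4 such assignment(s).
  x1=0, x2=0, x3=0, x4=0
  x1=0, x2=0, x3=1, x4=1
  x1=0, x2=1, x3=0, x4=0
  x1=0, x2=1, x3=1, x4=1

0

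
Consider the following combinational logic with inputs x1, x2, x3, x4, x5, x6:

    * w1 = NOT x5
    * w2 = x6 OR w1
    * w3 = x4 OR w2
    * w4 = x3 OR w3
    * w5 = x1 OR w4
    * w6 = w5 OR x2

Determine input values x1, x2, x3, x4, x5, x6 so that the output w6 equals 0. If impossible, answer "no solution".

x1=0, x2=0, x3=0, x4=0, x5=1, x6=0

w6 = w5 OR x2 must be 0, so both w5 = 0 and x2 = 0.
w5 = x1 OR w4 must be 0, so both x1 = 0 and w4 = 0.
Check with x1=0, x2=0, x3=0, x4=0, x5=1, x6=0:
w1 = NOT x5 = NOT 1 = 0
w2 = x6 OR w1 = 0 OR 0 = 0
w3 = x4 OR w2 = 0 OR 0 = 0
w4 = x3 OR w3 = 0 OR 0 = 0
w5 = x1 OR w4 = 0 OR 0 = 0
w6 = w5 OR x2 = 0 OR 0 = 0
So w6 = 0 as required.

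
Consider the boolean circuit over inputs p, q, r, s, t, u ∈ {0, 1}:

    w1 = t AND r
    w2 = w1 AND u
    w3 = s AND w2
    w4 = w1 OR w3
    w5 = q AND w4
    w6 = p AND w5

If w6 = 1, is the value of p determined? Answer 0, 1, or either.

w6 = p AND w5 must be 1, so both p = 1 and w5 = 1.
w5 = q AND w4 must be 1, so both q = 1 and w4 = 1.
w4 = w1 OR w3 must be 1, so at least one of w1, w3 is 1.
Every assignment with w6 = 1 has p = 1; there are 4 such assignment(s).
  p=1, q=1, r=1, s=0, t=1, u=0
  p=1, q=1, r=1, s=0, t=1, u=1
  p=1, q=1, r=1, s=1, t=1, u=0
  p=1, q=1, r=1, s=1, t=1, u=1

1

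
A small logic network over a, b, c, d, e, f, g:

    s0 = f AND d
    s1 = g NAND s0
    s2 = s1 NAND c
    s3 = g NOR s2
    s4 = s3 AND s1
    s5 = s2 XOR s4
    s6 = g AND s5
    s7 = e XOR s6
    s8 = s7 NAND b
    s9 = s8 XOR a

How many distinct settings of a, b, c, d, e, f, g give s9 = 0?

64

s9 = s8 XOR a must be 0, so s8 and a are equal.
Enumerating the 128 input combinations, 64 give s9 = 0 and 64 give s9 = 1.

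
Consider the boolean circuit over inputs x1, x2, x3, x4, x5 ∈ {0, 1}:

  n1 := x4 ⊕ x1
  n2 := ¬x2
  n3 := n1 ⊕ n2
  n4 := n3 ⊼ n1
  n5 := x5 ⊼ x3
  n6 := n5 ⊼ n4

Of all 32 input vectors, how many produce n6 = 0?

n6 = n5 ⊼ n4 must be 0, so both n5 = 1 and n4 = 1.
Enumerating the 32 input combinations, 18 give n6 = 0 and 14 give n6 = 1.

18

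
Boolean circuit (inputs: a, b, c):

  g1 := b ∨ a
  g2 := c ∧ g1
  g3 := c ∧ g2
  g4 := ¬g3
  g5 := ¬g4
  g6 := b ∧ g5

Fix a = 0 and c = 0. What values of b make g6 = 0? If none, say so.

g6 = b ∧ g5 must be 0, so at least one of b, g5 is 0.
Check with a = 0 and c = 0 and b=0:
g1 = b ∨ a = 0 ∨ 0 = 0
g2 = c ∧ g1 = 0 ∧ 0 = 0
g3 = c ∧ g2 = 0 ∧ 0 = 0
g4 = ¬g3 = ¬0 = 1
g5 = ¬g4 = ¬1 = 0
g6 = b ∧ g5 = 0 ∧ 0 = 0
So g6 = 0.

b=0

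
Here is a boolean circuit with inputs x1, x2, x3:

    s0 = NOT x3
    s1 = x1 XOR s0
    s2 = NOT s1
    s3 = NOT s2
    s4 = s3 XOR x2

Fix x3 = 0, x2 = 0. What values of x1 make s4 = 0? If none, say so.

x1=1

s4 = s3 XOR x2 must be 0, so s3 and x2 are equal.
Check with x3 = 0, x2 = 0 and x1=1:
s0 = NOT x3 = NOT 0 = 1
s1 = x1 XOR s0 = 1 XOR 1 = 0
s2 = NOT s1 = NOT 0 = 1
s3 = NOT s2 = NOT 1 = 0
s4 = s3 XOR x2 = 0 XOR 0 = 0
So s4 = 0.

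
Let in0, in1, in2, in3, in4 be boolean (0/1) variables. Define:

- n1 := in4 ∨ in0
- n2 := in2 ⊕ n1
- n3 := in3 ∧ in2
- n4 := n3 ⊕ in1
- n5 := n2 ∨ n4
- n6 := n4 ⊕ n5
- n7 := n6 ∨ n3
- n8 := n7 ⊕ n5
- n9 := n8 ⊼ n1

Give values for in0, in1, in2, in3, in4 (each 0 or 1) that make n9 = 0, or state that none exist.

n9 = n8 ⊼ n1 must be 0, so both n8 = 1 and n1 = 1.
Check with in0=0, in1=1, in2=0, in3=0, in4=1:
n1 = in4 ∨ in0 = 1 ∨ 0 = 1
n2 = in2 ⊕ n1 = 0 ⊕ 1 = 1
n3 = in3 ∧ in2 = 0 ∧ 0 = 0
n4 = n3 ⊕ in1 = 0 ⊕ 1 = 1
n5 = n2 ∨ n4 = 1 ∨ 1 = 1
n6 = n4 ⊕ n5 = 1 ⊕ 1 = 0
n7 = n6 ∨ n3 = 0 ∨ 0 = 0
n8 = n7 ⊕ n5 = 0 ⊕ 1 = 1
n9 = n8 ⊼ n1 = 1 ⊼ 1 = 0
So n9 = 0 as required.

in0=0, in1=1, in2=0, in3=0, in4=1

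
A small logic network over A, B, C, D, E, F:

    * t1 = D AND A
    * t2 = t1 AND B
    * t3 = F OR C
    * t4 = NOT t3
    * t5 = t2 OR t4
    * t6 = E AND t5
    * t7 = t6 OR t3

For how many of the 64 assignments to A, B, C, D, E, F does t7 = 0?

8

t7 = t6 OR t3 must be 0, so both t6 = 0 and t3 = 0.
Enumerating the 64 input combinations, 8 give t7 = 0 and 56 give t7 = 1.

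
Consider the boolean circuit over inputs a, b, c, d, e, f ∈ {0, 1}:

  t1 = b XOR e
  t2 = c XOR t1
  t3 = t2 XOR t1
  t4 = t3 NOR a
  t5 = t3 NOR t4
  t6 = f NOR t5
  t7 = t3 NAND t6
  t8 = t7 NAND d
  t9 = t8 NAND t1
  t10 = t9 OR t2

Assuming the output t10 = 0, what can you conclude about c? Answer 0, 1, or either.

t10 = t9 OR t2 must be 0, so both t9 = 0 and t2 = 0.
t9 = t8 NAND t1 must be 0, so both t8 = 1 and t1 = 1.
Every assignment with t10 = 0 has c = 1; there are 12 such assignment(s).

1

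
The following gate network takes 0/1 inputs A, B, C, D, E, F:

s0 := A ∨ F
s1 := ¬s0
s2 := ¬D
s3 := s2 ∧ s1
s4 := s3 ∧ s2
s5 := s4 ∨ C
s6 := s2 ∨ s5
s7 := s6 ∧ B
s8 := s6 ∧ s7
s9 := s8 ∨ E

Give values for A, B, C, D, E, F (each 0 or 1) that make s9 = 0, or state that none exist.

s9 = s8 ∨ E must be 0, so both s8 = 0 and E = 0.
s8 = s6 ∧ s7 must be 0, so at least one of s6, s7 is 0.
Check with A=0, B=0, C=1, D=0, E=0, F=1:
s0 = A ∨ F = 0 ∨ 1 = 1
s1 = ¬s0 = ¬1 = 0
s2 = ¬D = ¬0 = 1
s3 = s2 ∧ s1 = 1 ∧ 0 = 0
s4 = s3 ∧ s2 = 0 ∧ 1 = 0
s5 = s4 ∨ C = 0 ∨ 1 = 1
s6 = s2 ∨ s5 = 1 ∨ 1 = 1
s7 = s6 ∧ B = 1 ∧ 0 = 0
s8 = s6 ∧ s7 = 1 ∧ 0 = 0
s9 = s8 ∨ E = 0 ∨ 0 = 0
So s9 = 0 as required.

A=0, B=0, C=1, D=0, E=0, F=1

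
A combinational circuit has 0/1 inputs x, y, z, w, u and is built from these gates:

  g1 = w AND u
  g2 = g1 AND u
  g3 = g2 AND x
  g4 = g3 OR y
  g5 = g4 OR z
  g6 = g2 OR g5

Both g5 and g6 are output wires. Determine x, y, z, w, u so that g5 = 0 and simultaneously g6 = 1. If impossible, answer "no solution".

Check with x=0 y=0 z=0 w=1 u=1:
g1 = w AND u = 1 AND 1 = 1
g2 = g1 AND u = 1 AND 1 = 1
g3 = g2 AND x = 1 AND 0 = 0
g4 = g3 OR y = 0 OR 0 = 0
g5 = g4 OR z = 0 OR 0 = 0
g6 = g2 OR g5 = 1 OR 0 = 1
So g5 = 0 and g6 = 1.

x=0 y=0 z=0 w=1 u=1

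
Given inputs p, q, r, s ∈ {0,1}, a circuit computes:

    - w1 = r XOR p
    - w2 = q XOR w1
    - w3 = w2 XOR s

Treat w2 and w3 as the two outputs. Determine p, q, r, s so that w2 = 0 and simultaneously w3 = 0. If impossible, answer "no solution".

Check with p=0, q=0, r=0, s=0:
w1 = r XOR p = 0 XOR 0 = 0
w2 = q XOR w1 = 0 XOR 0 = 0
w3 = w2 XOR s = 0 XOR 0 = 0
So w2 = 0 and w3 = 0.

p=0, q=0, r=0, s=0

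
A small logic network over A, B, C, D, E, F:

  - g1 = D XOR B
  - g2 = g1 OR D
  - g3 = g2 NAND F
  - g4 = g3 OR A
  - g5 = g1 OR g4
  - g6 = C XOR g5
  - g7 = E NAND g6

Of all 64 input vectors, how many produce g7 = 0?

g7 = E NAND g6 must be 0, so both E = 1 and g6 = 1.
Enumerating the 64 input combinations, 16 give g7 = 0 and 48 give g7 = 1.

16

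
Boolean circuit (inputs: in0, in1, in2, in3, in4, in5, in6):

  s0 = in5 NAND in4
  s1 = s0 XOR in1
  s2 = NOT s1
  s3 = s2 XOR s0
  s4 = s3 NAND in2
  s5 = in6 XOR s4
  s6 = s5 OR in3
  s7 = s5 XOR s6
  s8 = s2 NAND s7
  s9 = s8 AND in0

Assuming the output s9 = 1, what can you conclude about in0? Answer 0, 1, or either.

s9 = s8 AND in0 must be 1, so both s8 = 1 and in0 = 1.
s8 = s2 NAND s7 must be 1, so at least one of s2, s7 is 0.
Every assignment with s9 = 1 has in0 = 1; there are 56 such assignment(s).

1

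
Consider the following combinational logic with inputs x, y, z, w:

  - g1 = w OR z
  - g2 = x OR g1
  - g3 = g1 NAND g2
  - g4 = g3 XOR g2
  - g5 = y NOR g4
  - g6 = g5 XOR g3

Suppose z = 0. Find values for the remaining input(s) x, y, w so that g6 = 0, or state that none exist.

x=0, y=1, w=1

g6 = g5 XOR g3 must be 0, so g5 and g3 are equal.
Check with z = 0 and x=0, y=1, w=1:
g1 = w OR z = 1 OR 0 = 1
g2 = x OR g1 = 0 OR 1 = 1
g3 = g1 NAND g2 = 1 NAND 1 = 0
g4 = g3 XOR g2 = 0 XOR 1 = 1
g5 = y NOR g4 = 1 NOR 1 = 0
g6 = g5 XOR g3 = 0 XOR 0 = 0
So g6 = 0.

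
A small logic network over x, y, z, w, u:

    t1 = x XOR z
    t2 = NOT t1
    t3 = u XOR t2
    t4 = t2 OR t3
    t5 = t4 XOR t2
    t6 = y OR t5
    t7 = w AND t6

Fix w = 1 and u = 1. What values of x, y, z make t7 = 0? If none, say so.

x=0, y=0, z=0

t7 = w AND t6 must be 0, so at least one of w, t6 is 0.
Check with w = 1 and u = 1 and x=0, y=0, z=0:
t1 = x XOR z = 0 XOR 0 = 0
t2 = NOT t1 = NOT 0 = 1
t3 = u XOR t2 = 1 XOR 1 = 0
t4 = t2 OR t3 = 1 OR 0 = 1
t5 = t4 XOR t2 = 1 XOR 1 = 0
t6 = y OR t5 = 0 OR 0 = 0
t7 = w AND t6 = 1 AND 0 = 0
So t7 = 0.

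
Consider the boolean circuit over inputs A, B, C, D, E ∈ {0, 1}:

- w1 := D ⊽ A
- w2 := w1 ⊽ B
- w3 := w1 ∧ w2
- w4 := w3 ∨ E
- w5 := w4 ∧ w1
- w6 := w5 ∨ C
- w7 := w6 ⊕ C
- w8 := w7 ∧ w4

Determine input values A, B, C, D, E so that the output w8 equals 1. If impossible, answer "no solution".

w8 = w7 ∧ w4 must be 1, so both w7 = 1 and w4 = 1.
w7 = w6 ⊕ C must be 1, so w6 and C differ.
w4 = w3 ∨ E must be 1, so at least one of w3, E is 1.
Check with A=0, B=1, C=0, D=0, E=1:
w1 = D ⊽ A = 0 ⊽ 0 = 1
w2 = w1 ⊽ B = 1 ⊽ 1 = 0
w3 = w1 ∧ w2 = 1 ∧ 0 = 0
w4 = w3 ∨ E = 0 ∨ 1 = 1
w5 = w4 ∧ w1 = 1 ∧ 1 = 1
w6 = w5 ∨ C = 1 ∨ 0 = 1
w7 = w6 ⊕ C = 1 ⊕ 0 = 1
w8 = w7 ∧ w4 = 1 ∧ 1 = 1
So w8 = 1 as required.

A=0, B=1, C=0, D=0, E=1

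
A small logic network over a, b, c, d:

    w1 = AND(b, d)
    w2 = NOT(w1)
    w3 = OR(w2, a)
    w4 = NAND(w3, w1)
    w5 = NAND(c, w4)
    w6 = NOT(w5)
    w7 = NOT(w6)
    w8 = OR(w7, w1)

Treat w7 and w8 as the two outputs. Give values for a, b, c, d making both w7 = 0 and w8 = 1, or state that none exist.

a=0 b=1 c=1 d=1

Check with a=0 b=1 c=1 d=1:
w1 = AND(b, d) = AND(1, 1) = 1
w2 = NOT(w1) = NOT 1 = 0
w3 = OR(w2, a) = OR(0, 0) = 0
w4 = NAND(w3, w1) = NAND(0, 1) = 1
w5 = NAND(c, w4) = NAND(1, 1) = 0
w6 = NOT(w5) = NOT 0 = 1
w7 = NOT(w6) = NOT 1 = 0
w8 = OR(w7, w1) = OR(0, 1) = 1
So w7 = 0 and w8 = 1.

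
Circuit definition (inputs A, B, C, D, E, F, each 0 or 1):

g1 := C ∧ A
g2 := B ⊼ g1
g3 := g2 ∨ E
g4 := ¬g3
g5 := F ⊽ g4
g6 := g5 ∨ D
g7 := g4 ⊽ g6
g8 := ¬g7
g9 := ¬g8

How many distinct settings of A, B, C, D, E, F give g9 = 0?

g9 = ¬g8 must be 0, so g8 = 1.
Enumerating the 64 input combinations, 49 give g9 = 0 and 15 give g9 = 1.

49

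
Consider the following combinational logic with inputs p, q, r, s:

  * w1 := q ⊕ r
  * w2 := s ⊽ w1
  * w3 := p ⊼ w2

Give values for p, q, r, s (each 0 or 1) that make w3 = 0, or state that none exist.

Check with p=1, q=0, r=0, s=0:
w1 = q ⊕ r = 0 ⊕ 0 = 0
w2 = s ⊽ w1 = 0 ⊽ 0 = 1
w3 = p ⊼ w2 = 1 ⊼ 1 = 0
So w3 = 0 as required.

p=1, q=0, r=0, s=0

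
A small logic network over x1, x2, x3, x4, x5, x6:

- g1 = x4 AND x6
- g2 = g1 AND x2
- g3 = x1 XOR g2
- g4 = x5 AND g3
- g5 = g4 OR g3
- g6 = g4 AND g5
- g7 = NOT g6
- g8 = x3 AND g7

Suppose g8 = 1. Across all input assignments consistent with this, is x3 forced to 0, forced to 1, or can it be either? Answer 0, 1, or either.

g8 = x3 AND g7 must be 1, so both x3 = 1 and g7 = 1.
g7 = NOT g6 must be 1, so g6 = 0.
g6 = g4 AND g5 must be 0, so at least one of g4, g5 is 0.
Every assignment with g8 = 1 has x3 = 1; there are 24 such assignment(s).

1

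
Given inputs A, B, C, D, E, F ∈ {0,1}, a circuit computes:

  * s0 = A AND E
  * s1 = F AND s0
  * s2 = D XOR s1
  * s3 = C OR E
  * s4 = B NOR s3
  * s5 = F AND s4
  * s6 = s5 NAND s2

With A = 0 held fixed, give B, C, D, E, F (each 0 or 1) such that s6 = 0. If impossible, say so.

B=0, C=0, D=1, E=0, F=1

Check with A = 0 and B=0, C=0, D=1, E=0, F=1:
s0 = A AND E = 0 AND 0 = 0
s1 = F AND s0 = 1 AND 0 = 0
s2 = D XOR s1 = 1 XOR 0 = 1
s3 = C OR E = 0 OR 0 = 0
s4 = B NOR s3 = 0 NOR 0 = 1
s5 = F AND s4 = 1 AND 1 = 1
s6 = s5 NAND s2 = 1 NAND 1 = 0
So s6 = 0.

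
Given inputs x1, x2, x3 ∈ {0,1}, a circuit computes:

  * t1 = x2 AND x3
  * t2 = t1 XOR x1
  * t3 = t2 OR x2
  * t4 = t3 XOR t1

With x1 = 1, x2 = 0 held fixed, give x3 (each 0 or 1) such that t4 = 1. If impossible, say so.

x3=1

t4 = t3 XOR t1 must be 1, so t3 and t1 differ.
Check with x1 = 1, x2 = 0 and x3=1:
t1 = x2 AND x3 = 0 AND 1 = 0
t2 = t1 XOR x1 = 0 XOR 1 = 1
t3 = t2 OR x2 = 1 OR 0 = 1
t4 = t3 XOR t1 = 1 XOR 0 = 1
So t4 = 1.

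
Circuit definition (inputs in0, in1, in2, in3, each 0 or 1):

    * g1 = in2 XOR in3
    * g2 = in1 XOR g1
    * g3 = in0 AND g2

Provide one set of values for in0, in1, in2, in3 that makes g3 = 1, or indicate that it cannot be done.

in0=1, in1=1, in2=0, in3=0

Check with in0=1, in1=1, in2=0, in3=0:
g1 = in2 XOR in3 = 0 XOR 0 = 0
g2 = in1 XOR g1 = 1 XOR 0 = 1
g3 = in0 AND g2 = 1 AND 1 = 1
So g3 = 1 as required.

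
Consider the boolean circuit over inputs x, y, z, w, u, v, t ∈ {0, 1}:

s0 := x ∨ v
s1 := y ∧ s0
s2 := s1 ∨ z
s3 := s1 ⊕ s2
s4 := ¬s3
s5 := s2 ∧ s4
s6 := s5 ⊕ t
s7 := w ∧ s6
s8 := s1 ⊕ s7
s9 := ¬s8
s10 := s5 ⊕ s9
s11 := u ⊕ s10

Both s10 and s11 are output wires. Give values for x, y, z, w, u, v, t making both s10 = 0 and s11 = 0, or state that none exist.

Check with x=1, y=0, z=0, w=1, u=0, v=1, t=1:
s0 = x ∨ v = 1 ∨ 1 = 1
s1 = y ∧ s0 = 0 ∧ 1 = 0
s2 = s1 ∨ z = 0 ∨ 0 = 0
s3 = s1 ⊕ s2 = 0 ⊕ 0 = 0
s4 = ¬s3 = ¬0 = 1
s5 = s2 ∧ s4 = 0 ∧ 1 = 0
s6 = s5 ⊕ t = 0 ⊕ 1 = 1
s7 = w ∧ s6 = 1 ∧ 1 = 1
s8 = s1 ⊕ s7 = 0 ⊕ 1 = 1
s9 = ¬s8 = ¬1 = 0
s10 = s5 ⊕ s9 = 0 ⊕ 0 = 0
s11 = u ⊕ s10 = 0 ⊕ 0 = 0
So s10 = 0 and s11 = 0.

x=1, y=0, z=0, w=1, u=0, v=1, t=1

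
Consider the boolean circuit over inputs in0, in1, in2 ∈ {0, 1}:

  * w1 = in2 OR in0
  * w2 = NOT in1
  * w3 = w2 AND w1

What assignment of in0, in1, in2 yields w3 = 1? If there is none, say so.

w3 = w2 AND w1 must be 1, so both w2 = 1 and w1 = 1.
w2 = NOT in1 must be 1, so in1 = 0.
Check with in0=1 in1=0 in2=1:
w1 = in2 OR in0 = 1 OR 1 = 1
w2 = NOT in1 = NOT 0 = 1
w3 = w2 AND w1 = 1 AND 1 = 1
So w3 = 1 as required.

in0=1 in1=0 in2=1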